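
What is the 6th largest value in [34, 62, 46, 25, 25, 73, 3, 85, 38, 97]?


Sort descending: [97, 85, 73, 62, 46, 38, 34, 25, 25, 3]
The 6th element (1-indexed) is at index 5.
Value = 38
Final answer: 38


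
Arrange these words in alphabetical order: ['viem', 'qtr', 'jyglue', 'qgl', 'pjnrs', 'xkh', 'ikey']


Compare strings character by character (the first differing letter decides):
  'ikey' < 'jyglue' since 'i' < 'j' at position 1
  'jyglue' < 'pjnrs' since 'j' < 'p' at position 1
  'pjnrs' < 'qgl' since 'p' < 'q' at position 1
  'qgl' < 'qtr' since 'g' < 't' at position 2
  'qtr' < 'viem' since 'q' < 'v' at position 1
  'viem' < 'xkh' since 'v' < 'x' at position 1
Chaining these comparisons gives the alphabetical order.
Final answer: ['ikey', 'jyglue', 'pjnrs', 'qgl', 'qtr', 'viem', 'xkh']


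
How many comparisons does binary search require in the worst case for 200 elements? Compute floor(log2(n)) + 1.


Binary search halves the search space each step.
Maximum comparisons = floor(log2(200)) + 1
log2(200) = 7.6439
floor(log2(200)) = 7, so 7 + 1 = 8
Final answer: 8


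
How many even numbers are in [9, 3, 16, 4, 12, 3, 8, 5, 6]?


Check each element:
  9 is odd
  3 is odd
  16 is even
  4 is even
  12 is even
  3 is odd
  8 is even
  5 is odd
  6 is even
Evens: [16, 4, 12, 8, 6]
Count of evens = 5
Final answer: 5


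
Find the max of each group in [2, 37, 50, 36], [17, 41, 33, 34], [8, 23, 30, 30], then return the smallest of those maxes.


Find max of each group:
  Group 1: [2, 37, 50, 36] -> max = 50
  Group 2: [17, 41, 33, 34] -> max = 41
  Group 3: [8, 23, 30, 30] -> max = 30
Maxes: [50, 41, 30]
Minimum of maxes = 30
Final answer: 30


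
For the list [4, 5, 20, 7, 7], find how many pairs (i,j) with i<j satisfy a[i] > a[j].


For each element, count the later elements that are smaller than it:
  4 (index 0): smaller elements after it = [] -> 0
  5 (index 1): smaller elements after it = [] -> 0
  20 (index 2): smaller elements after it = [7, 7] -> 2
  7 (index 3): smaller elements after it = [] -> 0
Total inversions = 0 + 0 + 2 + 0 = 2
Final answer: 2


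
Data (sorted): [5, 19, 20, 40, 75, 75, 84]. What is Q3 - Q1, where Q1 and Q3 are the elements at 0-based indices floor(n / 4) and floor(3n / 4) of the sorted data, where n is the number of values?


The data has n = 7 elements.
Q1 index = floor(7 / 4) = floor(1.75) = 1; Q3 index = floor(3 * 7 / 4) = floor(5.25) = 5
Q1 = element at index 1 = 19
Q3 = element at index 5 = 75
IQR = 75 - 19 = 56
Final answer: 56


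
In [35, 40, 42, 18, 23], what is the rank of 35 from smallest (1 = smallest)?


Sort ascending: [18, 23, 35, 40, 42]
Find 35 in the sorted list.
35 is at position 3 (1-indexed).
Final answer: 3


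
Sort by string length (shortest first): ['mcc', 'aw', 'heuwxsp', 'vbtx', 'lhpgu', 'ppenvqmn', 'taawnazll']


Compute lengths:
  'mcc' has length 3
  'aw' has length 2
  'heuwxsp' has length 7
  'vbtx' has length 4
  'lhpgu' has length 5
  'ppenvqmn' has length 8
  'taawnazll' has length 9
Lengths in increasing order: 2 < 3 < 4 < 5 < 7 < 8 < 9
Listing the words in that order gives the answer.
Final answer: ['aw', 'mcc', 'vbtx', 'lhpgu', 'heuwxsp', 'ppenvqmn', 'taawnazll']


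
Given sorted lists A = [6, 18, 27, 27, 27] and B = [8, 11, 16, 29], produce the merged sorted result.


List A: [6, 18, 27, 27, 27]
List B: [8, 11, 16, 29]
Repeatedly compare the front elements and take the smaller:
  6 vs 8 -> take 6
  18 vs 8 -> take 8
  18 vs 11 -> take 11
  18 vs 16 -> take 16
  18 vs 29 -> take 18
  27 vs 29 -> take 27
  27 vs 29 -> take 27
  27 vs 29 -> take 27
  A is exhausted; append the rest of B: [29]
Final answer: [6, 8, 11, 16, 18, 27, 27, 27, 29]


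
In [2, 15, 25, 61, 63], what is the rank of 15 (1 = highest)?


Sort descending: [63, 61, 25, 15, 2]
Find 15 in the sorted list.
15 is at position 4.
Final answer: 4


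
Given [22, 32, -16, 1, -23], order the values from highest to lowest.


Original list: [22, 32, -16, 1, -23]
Repeatedly take the largest remaining element:
  Remaining [22, 32, -16, 1, -23] -> largest is 32
  Remaining [22, -16, 1, -23] -> largest is 22
  Remaining [-16, 1, -23] -> largest is 1
  Remaining [-16, -23] -> largest is -16
  Remaining [-23] -> largest is -23
Collecting the picks in order gives the descending list.
Final answer: [32, 22, 1, -16, -23]


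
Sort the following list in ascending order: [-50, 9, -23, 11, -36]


Original list: [-50, 9, -23, 11, -36]
Repeatedly take the smallest remaining element:
  Remaining [-50, 9, -23, 11, -36] -> smallest is -50
  Remaining [9, -23, 11, -36] -> smallest is -36
  Remaining [9, -23, 11] -> smallest is -23
  Remaining [9, 11] -> smallest is 9
  Remaining [11] -> smallest is 11
Collecting the picks in order gives the sorted list.
Final answer: [-50, -36, -23, 9, 11]


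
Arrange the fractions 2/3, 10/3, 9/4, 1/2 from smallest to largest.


Convert to decimal for comparison:
  2/3 = 0.6667
  10/3 = 3.3333
  9/4 = 2.25
  1/2 = 0.5
Decimals in increasing order: 0.5 < 0.6667 < 2.25 < 3.3333
Writing each back as its fraction gives the sorted order.
Final answer: 1/2, 2/3, 9/4, 10/3


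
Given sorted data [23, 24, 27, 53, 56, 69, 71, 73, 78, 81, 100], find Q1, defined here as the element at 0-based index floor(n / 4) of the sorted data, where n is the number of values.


The list has n = 11 elements.
Q1 index = floor(11 / 4) = floor(2.75) = 2
Counting from index 0 in the sorted data, the element at index 2 is 27.
Final answer: 27


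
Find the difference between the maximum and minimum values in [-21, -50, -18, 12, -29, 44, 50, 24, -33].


Maximum value: 50
Minimum value: -50
Range = 50 - (-50) = 100
Final answer: 100


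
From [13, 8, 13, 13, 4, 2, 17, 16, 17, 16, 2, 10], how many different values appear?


List all unique values:
Distinct values: [2, 4, 8, 10, 13, 16, 17]
Count = 7
Final answer: 7


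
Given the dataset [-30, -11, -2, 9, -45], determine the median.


First, sort the list: [-45, -30, -11, -2, 9]
The list has 5 elements (odd count).
The middle index is 2 (0-based), and the element there is -11.
Final answer: -11


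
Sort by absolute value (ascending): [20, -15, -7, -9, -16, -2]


Compute absolute values:
  |20| = 20
  |-15| = 15
  |-7| = 7
  |-9| = 9
  |-16| = 16
  |-2| = 2
Absolute values in increasing order: 2 < 7 < 9 < 15 < 16 < 20
Listing the original numbers in that order gives the answer.
Final answer: [-2, -7, -9, -15, -16, 20]


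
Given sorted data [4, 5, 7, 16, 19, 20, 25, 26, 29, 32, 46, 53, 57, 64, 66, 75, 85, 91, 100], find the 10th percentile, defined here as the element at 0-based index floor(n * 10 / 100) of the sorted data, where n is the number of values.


The dataset has n = 19 elements.
Index = floor(19 * 10 / 100) = floor(190 / 100) = floor(1.9) = 1
Counting from index 0 in the sorted data, the element at index 1 is 5.
Final answer: 5


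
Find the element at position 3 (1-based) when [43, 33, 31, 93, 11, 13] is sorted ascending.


Sort ascending: [11, 13, 31, 33, 43, 93]
The 3rd element (1-indexed) is at index 2.
Value = 31
Final answer: 31


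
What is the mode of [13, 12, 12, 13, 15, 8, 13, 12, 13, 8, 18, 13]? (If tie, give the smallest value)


Count the frequency of each value:
  8 appears 2 time(s)
  12 appears 3 time(s)
  13 appears 5 time(s)
  15 appears 1 time(s)
  18 appears 1 time(s)
Maximum frequency is 5.
Only 13 reaches that frequency, so it is the mode.
Final answer: 13


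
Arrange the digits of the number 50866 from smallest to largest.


The number 50866 has digits: 5, 0, 8, 6, 6
Sorted: 0, 5, 6, 6, 8
Joining the sorted digits gives the result.
Final answer: 05668


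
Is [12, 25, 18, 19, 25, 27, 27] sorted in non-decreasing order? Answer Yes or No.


Check consecutive pairs:
  12 <= 25? True
  25 <= 18? False
  18 <= 19? True
  19 <= 25? True
  25 <= 27? True
  27 <= 27? True
1 consecutive pair(s) are out of order, so the list is not sorted.
Final answer: No


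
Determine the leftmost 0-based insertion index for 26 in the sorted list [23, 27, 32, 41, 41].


List is sorted: [23, 27, 32, 41, 41]
We need the leftmost position where 26 can be inserted, i.e. the first index whose element is >= 26 (or the end of the list if none is).
Binary search with low=0, high=5 (0-based indices):
  low=0, high=5, mid=2: a[2]=32 >= 26, so high = 2
  low=0, high=2, mid=1: a[1]=27 >= 26, so high = 1
  low=0, high=1, mid=0: a[0]=23 < 26, so low = 1
Now low = high = 1, so the insertion index is 1.
Final answer: 1


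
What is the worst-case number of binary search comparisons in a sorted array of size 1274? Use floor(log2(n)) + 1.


Binary search halves the search space each step.
Maximum comparisons = floor(log2(1274)) + 1
log2(1274) = 10.3151
floor(log2(1274)) = 10, so 10 + 1 = 11
Final answer: 11


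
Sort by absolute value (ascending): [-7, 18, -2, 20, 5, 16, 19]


Compute absolute values:
  |-7| = 7
  |18| = 18
  |-2| = 2
  |20| = 20
  |5| = 5
  |16| = 16
  |19| = 19
Absolute values in increasing order: 2 < 5 < 7 < 16 < 18 < 19 < 20
Listing the original numbers in that order gives the answer.
Final answer: [-2, 5, -7, 16, 18, 19, 20]


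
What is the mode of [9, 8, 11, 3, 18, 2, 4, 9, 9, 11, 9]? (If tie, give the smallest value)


Count the frequency of each value:
  2 appears 1 time(s)
  3 appears 1 time(s)
  4 appears 1 time(s)
  8 appears 1 time(s)
  9 appears 4 time(s)
  11 appears 2 time(s)
  18 appears 1 time(s)
Maximum frequency is 4.
Only 9 reaches that frequency, so it is the mode.
Final answer: 9


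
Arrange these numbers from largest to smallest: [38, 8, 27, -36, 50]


Original list: [38, 8, 27, -36, 50]
Repeatedly take the largest remaining element:
  Remaining [38, 8, 27, -36, 50] -> largest is 50
  Remaining [38, 8, 27, -36] -> largest is 38
  Remaining [8, 27, -36] -> largest is 27
  Remaining [8, -36] -> largest is 8
  Remaining [-36] -> largest is -36
Collecting the picks in order gives the descending list.
Final answer: [50, 38, 27, 8, -36]


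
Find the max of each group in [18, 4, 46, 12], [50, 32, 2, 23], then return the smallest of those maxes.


Find max of each group:
  Group 1: [18, 4, 46, 12] -> max = 46
  Group 2: [50, 32, 2, 23] -> max = 50
Maxes: [46, 50]
Minimum of maxes = 46
Final answer: 46


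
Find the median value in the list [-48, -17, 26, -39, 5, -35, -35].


First, sort the list: [-48, -39, -35, -35, -17, 5, 26]
The list has 7 elements (odd count).
The middle index is 3 (0-based), and the element there is -35.
Final answer: -35


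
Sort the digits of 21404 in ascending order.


The number 21404 has digits: 2, 1, 4, 0, 4
Sorted: 0, 1, 2, 4, 4
Joining the sorted digits gives the result.
Final answer: 01244


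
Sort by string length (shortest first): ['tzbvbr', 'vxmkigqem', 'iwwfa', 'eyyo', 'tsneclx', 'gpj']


Compute lengths:
  'tzbvbr' has length 6
  'vxmkigqem' has length 9
  'iwwfa' has length 5
  'eyyo' has length 4
  'tsneclx' has length 7
  'gpj' has length 3
Lengths in increasing order: 3 < 4 < 5 < 6 < 7 < 9
Listing the words in that order gives the answer.
Final answer: ['gpj', 'eyyo', 'iwwfa', 'tzbvbr', 'tsneclx', 'vxmkigqem']


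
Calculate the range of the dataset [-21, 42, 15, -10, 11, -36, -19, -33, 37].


Maximum value: 42
Minimum value: -36
Range = 42 - (-36) = 78
Final answer: 78


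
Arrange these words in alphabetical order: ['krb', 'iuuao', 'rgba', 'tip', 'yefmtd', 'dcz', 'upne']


Compare strings character by character (the first differing letter decides):
  'dcz' < 'iuuao' since 'd' < 'i' at position 1
  'iuuao' < 'krb' since 'i' < 'k' at position 1
  'krb' < 'rgba' since 'k' < 'r' at position 1
  'rgba' < 'tip' since 'r' < 't' at position 1
  'tip' < 'upne' since 't' < 'u' at position 1
  'upne' < 'yefmtd' since 'u' < 'y' at position 1
Chaining these comparisons gives the alphabetical order.
Final answer: ['dcz', 'iuuao', 'krb', 'rgba', 'tip', 'upne', 'yefmtd']


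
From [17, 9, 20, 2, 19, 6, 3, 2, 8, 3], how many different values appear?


List all unique values:
Distinct values: [2, 3, 6, 8, 9, 17, 19, 20]
Count = 8
Final answer: 8


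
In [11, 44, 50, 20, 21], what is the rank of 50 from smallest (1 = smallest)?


Sort ascending: [11, 20, 21, 44, 50]
Find 50 in the sorted list.
50 is at position 5 (1-indexed).
Final answer: 5


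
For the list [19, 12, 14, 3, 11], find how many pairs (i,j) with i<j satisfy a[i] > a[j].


For each element, count the later elements that are smaller than it:
  19 (index 0): smaller elements after it = [12, 14, 3, 11] -> 4
  12 (index 1): smaller elements after it = [3, 11] -> 2
  14 (index 2): smaller elements after it = [3, 11] -> 2
  3 (index 3): smaller elements after it = [] -> 0
Total inversions = 4 + 2 + 2 + 0 = 8
Final answer: 8


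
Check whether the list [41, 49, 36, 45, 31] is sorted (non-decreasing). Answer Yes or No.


Check consecutive pairs:
  41 <= 49? True
  49 <= 36? False
  36 <= 45? True
  45 <= 31? False
2 consecutive pair(s) are out of order, so the list is not sorted.
Final answer: No


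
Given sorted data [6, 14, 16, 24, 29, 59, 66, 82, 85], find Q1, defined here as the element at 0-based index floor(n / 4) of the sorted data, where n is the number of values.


The list has n = 9 elements.
Q1 index = floor(9 / 4) = floor(2.25) = 2
Counting from index 0 in the sorted data, the element at index 2 is 16.
Final answer: 16


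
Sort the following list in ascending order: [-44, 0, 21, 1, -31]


Original list: [-44, 0, 21, 1, -31]
Repeatedly take the smallest remaining element:
  Remaining [-44, 0, 21, 1, -31] -> smallest is -44
  Remaining [0, 21, 1, -31] -> smallest is -31
  Remaining [0, 21, 1] -> smallest is 0
  Remaining [21, 1] -> smallest is 1
  Remaining [21] -> smallest is 21
Collecting the picks in order gives the sorted list.
Final answer: [-44, -31, 0, 1, 21]


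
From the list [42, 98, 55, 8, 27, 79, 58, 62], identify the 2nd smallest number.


Sort ascending: [8, 27, 42, 55, 58, 62, 79, 98]
The 2nd element (1-indexed) is at index 1.
Value = 27
Final answer: 27


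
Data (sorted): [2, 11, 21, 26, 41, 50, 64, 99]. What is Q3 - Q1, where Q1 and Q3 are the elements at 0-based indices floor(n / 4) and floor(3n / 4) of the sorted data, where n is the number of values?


The data has n = 8 elements.
Q1 index = floor(8 / 4) = floor(2) = 2; Q3 index = floor(3 * 8 / 4) = floor(6) = 6
Q1 = element at index 2 = 21
Q3 = element at index 6 = 64
IQR = 64 - 21 = 43
Final answer: 43


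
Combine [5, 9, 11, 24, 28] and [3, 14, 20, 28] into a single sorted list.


List A: [5, 9, 11, 24, 28]
List B: [3, 14, 20, 28]
Repeatedly compare the front elements and take the smaller:
  5 vs 3 -> take 3
  5 vs 14 -> take 5
  9 vs 14 -> take 9
  11 vs 14 -> take 11
  24 vs 14 -> take 14
  24 vs 20 -> take 20
  24 vs 28 -> take 24
  28 vs 28 -> take 28
  A is exhausted; append the rest of B: [28]
Final answer: [3, 5, 9, 11, 14, 20, 24, 28, 28]


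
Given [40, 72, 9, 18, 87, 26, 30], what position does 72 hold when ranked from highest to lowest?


Sort descending: [87, 72, 40, 30, 26, 18, 9]
Find 72 in the sorted list.
72 is at position 2.
Final answer: 2


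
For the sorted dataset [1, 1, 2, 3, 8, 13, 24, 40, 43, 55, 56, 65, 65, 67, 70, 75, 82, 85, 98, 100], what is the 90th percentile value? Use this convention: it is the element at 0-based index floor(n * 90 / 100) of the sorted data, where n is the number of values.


The dataset has n = 20 elements.
Index = floor(20 * 90 / 100) = floor(1800 / 100) = floor(18) = 18
Counting from index 0 in the sorted data, the element at index 18 is 98.
Final answer: 98


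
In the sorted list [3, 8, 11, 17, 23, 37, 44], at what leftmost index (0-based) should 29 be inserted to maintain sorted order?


List is sorted: [3, 8, 11, 17, 23, 37, 44]
We need the leftmost position where 29 can be inserted, i.e. the first index whose element is >= 29 (or the end of the list if none is).
Binary search with low=0, high=7 (0-based indices):
  low=0, high=7, mid=3: a[3]=17 < 29, so low = 4
  low=4, high=7, mid=5: a[5]=37 >= 29, so high = 5
  low=4, high=5, mid=4: a[4]=23 < 29, so low = 5
Now low = high = 5, so the insertion index is 5.
Final answer: 5


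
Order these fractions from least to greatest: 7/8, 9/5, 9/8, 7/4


Convert to decimal for comparison:
  7/8 = 0.875
  9/5 = 1.8
  9/8 = 1.125
  7/4 = 1.75
Decimals in increasing order: 0.875 < 1.125 < 1.75 < 1.8
Writing each back as its fraction gives the sorted order.
Final answer: 7/8, 9/8, 7/4, 9/5


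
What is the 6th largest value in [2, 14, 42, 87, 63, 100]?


Sort descending: [100, 87, 63, 42, 14, 2]
The 6th element (1-indexed) is at index 5.
Value = 2
Final answer: 2


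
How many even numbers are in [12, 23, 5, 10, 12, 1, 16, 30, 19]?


Check each element:
  12 is even
  23 is odd
  5 is odd
  10 is even
  12 is even
  1 is odd
  16 is even
  30 is even
  19 is odd
Evens: [12, 10, 12, 16, 30]
Count of evens = 5
Final answer: 5


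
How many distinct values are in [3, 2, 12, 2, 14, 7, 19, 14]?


List all unique values:
Distinct values: [2, 3, 7, 12, 14, 19]
Count = 6
Final answer: 6


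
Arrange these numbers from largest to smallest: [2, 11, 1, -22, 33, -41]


Original list: [2, 11, 1, -22, 33, -41]
Repeatedly take the largest remaining element:
  Remaining [2, 11, 1, -22, 33, -41] -> largest is 33
  Remaining [2, 11, 1, -22, -41] -> largest is 11
  Remaining [2, 1, -22, -41] -> largest is 2
  Remaining [1, -22, -41] -> largest is 1
  Remaining [-22, -41] -> largest is -22
  Remaining [-41] -> largest is -41
Collecting the picks in order gives the descending list.
Final answer: [33, 11, 2, 1, -22, -41]


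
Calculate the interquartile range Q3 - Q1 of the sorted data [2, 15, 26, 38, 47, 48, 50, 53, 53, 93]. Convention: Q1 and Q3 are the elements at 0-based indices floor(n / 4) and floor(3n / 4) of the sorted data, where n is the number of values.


The data has n = 10 elements.
Q1 index = floor(10 / 4) = floor(2.5) = 2; Q3 index = floor(3 * 10 / 4) = floor(7.5) = 7
Q1 = element at index 2 = 26
Q3 = element at index 7 = 53
IQR = 53 - 26 = 27
Final answer: 27


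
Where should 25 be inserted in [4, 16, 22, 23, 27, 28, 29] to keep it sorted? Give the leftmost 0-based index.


List is sorted: [4, 16, 22, 23, 27, 28, 29]
We need the leftmost position where 25 can be inserted, i.e. the first index whose element is >= 25 (or the end of the list if none is).
Binary search with low=0, high=7 (0-based indices):
  low=0, high=7, mid=3: a[3]=23 < 25, so low = 4
  low=4, high=7, mid=5: a[5]=28 >= 25, so high = 5
  low=4, high=5, mid=4: a[4]=27 >= 25, so high = 4
Now low = high = 4, so the insertion index is 4.
Final answer: 4


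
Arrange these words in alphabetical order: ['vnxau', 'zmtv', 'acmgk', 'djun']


Compare strings character by character (the first differing letter decides):
  'acmgk' < 'djun' since 'a' < 'd' at position 1
  'djun' < 'vnxau' since 'd' < 'v' at position 1
  'vnxau' < 'zmtv' since 'v' < 'z' at position 1
Chaining these comparisons gives the alphabetical order.
Final answer: ['acmgk', 'djun', 'vnxau', 'zmtv']


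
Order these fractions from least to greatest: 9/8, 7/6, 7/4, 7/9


Convert to decimal for comparison:
  9/8 = 1.125
  7/6 = 1.1667
  7/4 = 1.75
  7/9 = 0.7778
Decimals in increasing order: 0.7778 < 1.125 < 1.1667 < 1.75
Writing each back as its fraction gives the sorted order.
Final answer: 7/9, 9/8, 7/6, 7/4


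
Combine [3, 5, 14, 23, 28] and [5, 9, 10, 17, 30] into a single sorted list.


List A: [3, 5, 14, 23, 28]
List B: [5, 9, 10, 17, 30]
Repeatedly compare the front elements and take the smaller:
  3 vs 5 -> take 3
  5 vs 5 -> take 5
  14 vs 5 -> take 5
  14 vs 9 -> take 9
  14 vs 10 -> take 10
  14 vs 17 -> take 14
  23 vs 17 -> take 17
  23 vs 30 -> take 23
  28 vs 30 -> take 28
  A is exhausted; append the rest of B: [30]
Final answer: [3, 5, 5, 9, 10, 14, 17, 23, 28, 30]


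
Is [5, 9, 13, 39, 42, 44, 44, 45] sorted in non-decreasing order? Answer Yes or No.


Check consecutive pairs:
  5 <= 9? True
  9 <= 13? True
  13 <= 39? True
  39 <= 42? True
  42 <= 44? True
  44 <= 44? True
  44 <= 45? True
Every consecutive pair is in order, so the list is non-decreasing.
Final answer: Yes


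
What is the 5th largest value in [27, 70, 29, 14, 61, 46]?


Sort descending: [70, 61, 46, 29, 27, 14]
The 5th element (1-indexed) is at index 4.
Value = 27
Final answer: 27


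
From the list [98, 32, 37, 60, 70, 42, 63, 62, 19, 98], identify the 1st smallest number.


Sort ascending: [19, 32, 37, 42, 60, 62, 63, 70, 98, 98]
The 1st element (1-indexed) is at index 0.
Value = 19
Final answer: 19


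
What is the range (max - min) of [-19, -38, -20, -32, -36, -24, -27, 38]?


Maximum value: 38
Minimum value: -38
Range = 38 - (-38) = 76
Final answer: 76


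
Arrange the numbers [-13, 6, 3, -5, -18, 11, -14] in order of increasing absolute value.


Compute absolute values:
  |-13| = 13
  |6| = 6
  |3| = 3
  |-5| = 5
  |-18| = 18
  |11| = 11
  |-14| = 14
Absolute values in increasing order: 3 < 5 < 6 < 11 < 13 < 14 < 18
Listing the original numbers in that order gives the answer.
Final answer: [3, -5, 6, 11, -13, -14, -18]


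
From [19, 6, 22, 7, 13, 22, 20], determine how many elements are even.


Check each element:
  19 is odd
  6 is even
  22 is even
  7 is odd
  13 is odd
  22 is even
  20 is even
Evens: [6, 22, 22, 20]
Count of evens = 4
Final answer: 4


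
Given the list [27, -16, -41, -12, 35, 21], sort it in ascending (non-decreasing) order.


Original list: [27, -16, -41, -12, 35, 21]
Repeatedly take the smallest remaining element:
  Remaining [27, -16, -41, -12, 35, 21] -> smallest is -41
  Remaining [27, -16, -12, 35, 21] -> smallest is -16
  Remaining [27, -12, 35, 21] -> smallest is -12
  Remaining [27, 35, 21] -> smallest is 21
  Remaining [27, 35] -> smallest is 27
  Remaining [35] -> smallest is 35
Collecting the picks in order gives the sorted list.
Final answer: [-41, -16, -12, 21, 27, 35]


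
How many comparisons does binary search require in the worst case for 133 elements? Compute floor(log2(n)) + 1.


Binary search halves the search space each step.
Maximum comparisons = floor(log2(133)) + 1
log2(133) = 7.0553
floor(log2(133)) = 7, so 7 + 1 = 8
Final answer: 8


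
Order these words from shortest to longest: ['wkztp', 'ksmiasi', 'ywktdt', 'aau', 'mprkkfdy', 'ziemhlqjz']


Compute lengths:
  'wkztp' has length 5
  'ksmiasi' has length 7
  'ywktdt' has length 6
  'aau' has length 3
  'mprkkfdy' has length 8
  'ziemhlqjz' has length 9
Lengths in increasing order: 3 < 5 < 6 < 7 < 8 < 9
Listing the words in that order gives the answer.
Final answer: ['aau', 'wkztp', 'ywktdt', 'ksmiasi', 'mprkkfdy', 'ziemhlqjz']


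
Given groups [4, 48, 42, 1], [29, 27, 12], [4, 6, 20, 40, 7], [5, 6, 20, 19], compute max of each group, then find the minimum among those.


Find max of each group:
  Group 1: [4, 48, 42, 1] -> max = 48
  Group 2: [29, 27, 12] -> max = 29
  Group 3: [4, 6, 20, 40, 7] -> max = 40
  Group 4: [5, 6, 20, 19] -> max = 20
Maxes: [48, 29, 40, 20]
Minimum of maxes = 20
Final answer: 20


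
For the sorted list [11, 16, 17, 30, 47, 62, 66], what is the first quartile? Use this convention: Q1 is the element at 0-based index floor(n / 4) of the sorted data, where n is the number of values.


The list has n = 7 elements.
Q1 index = floor(7 / 4) = floor(1.75) = 1
Counting from index 0 in the sorted data, the element at index 1 is 16.
Final answer: 16


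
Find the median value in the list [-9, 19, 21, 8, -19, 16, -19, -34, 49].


First, sort the list: [-34, -19, -19, -9, 8, 16, 19, 21, 49]
The list has 9 elements (odd count).
The middle index is 4 (0-based), and the element there is 8.
Final answer: 8


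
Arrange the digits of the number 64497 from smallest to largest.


The number 64497 has digits: 6, 4, 4, 9, 7
Sorted: 4, 4, 6, 7, 9
Joining the sorted digits gives the result.
Final answer: 44679


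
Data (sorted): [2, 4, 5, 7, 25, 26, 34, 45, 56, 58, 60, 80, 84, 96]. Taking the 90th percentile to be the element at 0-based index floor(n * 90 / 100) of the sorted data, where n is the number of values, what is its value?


The dataset has n = 14 elements.
Index = floor(14 * 90 / 100) = floor(1260 / 100) = floor(12.6) = 12
Counting from index 0 in the sorted data, the element at index 12 is 84.
Final answer: 84


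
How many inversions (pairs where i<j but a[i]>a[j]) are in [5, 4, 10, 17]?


For each element, count the later elements that are smaller than it:
  5 (index 0): smaller elements after it = [4] -> 1
  4 (index 1): smaller elements after it = [] -> 0
  10 (index 2): smaller elements after it = [] -> 0
Total inversions = 1 + 0 + 0 = 1
Final answer: 1


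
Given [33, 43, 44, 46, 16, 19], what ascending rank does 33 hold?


Sort ascending: [16, 19, 33, 43, 44, 46]
Find 33 in the sorted list.
33 is at position 3 (1-indexed).
Final answer: 3


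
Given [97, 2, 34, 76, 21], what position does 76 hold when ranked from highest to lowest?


Sort descending: [97, 76, 34, 21, 2]
Find 76 in the sorted list.
76 is at position 2.
Final answer: 2


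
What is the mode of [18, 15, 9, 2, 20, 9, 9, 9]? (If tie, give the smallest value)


Count the frequency of each value:
  2 appears 1 time(s)
  9 appears 4 time(s)
  15 appears 1 time(s)
  18 appears 1 time(s)
  20 appears 1 time(s)
Maximum frequency is 4.
Only 9 reaches that frequency, so it is the mode.
Final answer: 9


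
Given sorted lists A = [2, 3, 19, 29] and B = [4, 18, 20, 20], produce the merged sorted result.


List A: [2, 3, 19, 29]
List B: [4, 18, 20, 20]
Repeatedly compare the front elements and take the smaller:
  2 vs 4 -> take 2
  3 vs 4 -> take 3
  19 vs 4 -> take 4
  19 vs 18 -> take 18
  19 vs 20 -> take 19
  29 vs 20 -> take 20
  29 vs 20 -> take 20
  B is exhausted; append the rest of A: [29]
Final answer: [2, 3, 4, 18, 19, 20, 20, 29]


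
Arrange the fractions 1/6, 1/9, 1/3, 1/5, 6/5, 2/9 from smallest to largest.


Convert to decimal for comparison:
  1/6 = 0.1667
  1/9 = 0.1111
  1/3 = 0.3333
  1/5 = 0.2
  6/5 = 1.2
  2/9 = 0.2222
Decimals in increasing order: 0.1111 < 0.1667 < 0.2 < 0.2222 < 0.3333 < 1.2
Writing each back as its fraction gives the sorted order.
Final answer: 1/9, 1/6, 1/5, 2/9, 1/3, 6/5


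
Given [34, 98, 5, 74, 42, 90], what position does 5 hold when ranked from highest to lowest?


Sort descending: [98, 90, 74, 42, 34, 5]
Find 5 in the sorted list.
5 is at position 6.
Final answer: 6


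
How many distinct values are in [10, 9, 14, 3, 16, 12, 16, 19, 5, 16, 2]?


List all unique values:
Distinct values: [2, 3, 5, 9, 10, 12, 14, 16, 19]
Count = 9
Final answer: 9


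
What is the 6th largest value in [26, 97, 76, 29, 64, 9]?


Sort descending: [97, 76, 64, 29, 26, 9]
The 6th element (1-indexed) is at index 5.
Value = 9
Final answer: 9


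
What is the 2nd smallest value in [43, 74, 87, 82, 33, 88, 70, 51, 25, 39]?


Sort ascending: [25, 33, 39, 43, 51, 70, 74, 82, 87, 88]
The 2nd element (1-indexed) is at index 1.
Value = 33
Final answer: 33


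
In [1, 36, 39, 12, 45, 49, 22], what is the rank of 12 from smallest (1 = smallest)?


Sort ascending: [1, 12, 22, 36, 39, 45, 49]
Find 12 in the sorted list.
12 is at position 2 (1-indexed).
Final answer: 2


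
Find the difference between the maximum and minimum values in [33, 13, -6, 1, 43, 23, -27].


Maximum value: 43
Minimum value: -27
Range = 43 - (-27) = 70
Final answer: 70


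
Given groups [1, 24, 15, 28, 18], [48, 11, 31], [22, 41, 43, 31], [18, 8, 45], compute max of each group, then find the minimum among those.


Find max of each group:
  Group 1: [1, 24, 15, 28, 18] -> max = 28
  Group 2: [48, 11, 31] -> max = 48
  Group 3: [22, 41, 43, 31] -> max = 43
  Group 4: [18, 8, 45] -> max = 45
Maxes: [28, 48, 43, 45]
Minimum of maxes = 28
Final answer: 28


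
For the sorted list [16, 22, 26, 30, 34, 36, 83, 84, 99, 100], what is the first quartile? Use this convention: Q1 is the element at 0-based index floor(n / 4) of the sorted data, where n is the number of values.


The list has n = 10 elements.
Q1 index = floor(10 / 4) = floor(2.5) = 2
Counting from index 0 in the sorted data, the element at index 2 is 26.
Final answer: 26


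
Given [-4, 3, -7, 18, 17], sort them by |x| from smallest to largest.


Compute absolute values:
  |-4| = 4
  |3| = 3
  |-7| = 7
  |18| = 18
  |17| = 17
Absolute values in increasing order: 3 < 4 < 7 < 17 < 18
Listing the original numbers in that order gives the answer.
Final answer: [3, -4, -7, 17, 18]


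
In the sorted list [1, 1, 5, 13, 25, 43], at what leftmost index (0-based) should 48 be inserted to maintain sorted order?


List is sorted: [1, 1, 5, 13, 25, 43]
We need the leftmost position where 48 can be inserted, i.e. the first index whose element is >= 48 (or the end of the list if none is).
Binary search with low=0, high=6 (0-based indices):
  low=0, high=6, mid=3: a[3]=13 < 48, so low = 4
  low=4, high=6, mid=5: a[5]=43 < 48, so low = 6
Now low = high = 6, so the insertion index is 6.
Final answer: 6


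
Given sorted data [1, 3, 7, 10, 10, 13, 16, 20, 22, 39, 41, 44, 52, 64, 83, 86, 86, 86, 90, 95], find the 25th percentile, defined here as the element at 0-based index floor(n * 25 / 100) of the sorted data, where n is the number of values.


The dataset has n = 20 elements.
Index = floor(20 * 25 / 100) = floor(500 / 100) = floor(5) = 5
Counting from index 0 in the sorted data, the element at index 5 is 13.
Final answer: 13


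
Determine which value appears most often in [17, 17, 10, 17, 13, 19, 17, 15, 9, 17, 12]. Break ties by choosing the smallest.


Count the frequency of each value:
  9 appears 1 time(s)
  10 appears 1 time(s)
  12 appears 1 time(s)
  13 appears 1 time(s)
  15 appears 1 time(s)
  17 appears 5 time(s)
  19 appears 1 time(s)
Maximum frequency is 5.
Only 17 reaches that frequency, so it is the mode.
Final answer: 17


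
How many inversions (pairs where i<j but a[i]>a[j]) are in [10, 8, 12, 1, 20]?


For each element, count the later elements that are smaller than it:
  10 (index 0): smaller elements after it = [8, 1] -> 2
  8 (index 1): smaller elements after it = [1] -> 1
  12 (index 2): smaller elements after it = [1] -> 1
  1 (index 3): smaller elements after it = [] -> 0
Total inversions = 2 + 1 + 1 + 0 = 4
Final answer: 4


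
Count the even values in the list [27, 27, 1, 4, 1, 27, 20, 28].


Check each element:
  27 is odd
  27 is odd
  1 is odd
  4 is even
  1 is odd
  27 is odd
  20 is even
  28 is even
Evens: [4, 20, 28]
Count of evens = 3
Final answer: 3


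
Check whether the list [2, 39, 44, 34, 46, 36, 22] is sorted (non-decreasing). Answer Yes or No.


Check consecutive pairs:
  2 <= 39? True
  39 <= 44? True
  44 <= 34? False
  34 <= 46? True
  46 <= 36? False
  36 <= 22? False
3 consecutive pair(s) are out of order, so the list is not sorted.
Final answer: No


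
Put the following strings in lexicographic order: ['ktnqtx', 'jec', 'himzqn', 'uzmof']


Compare strings character by character (the first differing letter decides):
  'himzqn' < 'jec' since 'h' < 'j' at position 1
  'jec' < 'ktnqtx' since 'j' < 'k' at position 1
  'ktnqtx' < 'uzmof' since 'k' < 'u' at position 1
Chaining these comparisons gives the alphabetical order.
Final answer: ['himzqn', 'jec', 'ktnqtx', 'uzmof']


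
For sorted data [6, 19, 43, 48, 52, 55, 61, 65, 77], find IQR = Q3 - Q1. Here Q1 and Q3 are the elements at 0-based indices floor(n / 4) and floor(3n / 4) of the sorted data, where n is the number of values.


The data has n = 9 elements.
Q1 index = floor(9 / 4) = floor(2.25) = 2; Q3 index = floor(3 * 9 / 4) = floor(6.75) = 6
Q1 = element at index 2 = 43
Q3 = element at index 6 = 61
IQR = 61 - 43 = 18
Final answer: 18


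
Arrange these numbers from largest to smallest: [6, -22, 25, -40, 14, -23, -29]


Original list: [6, -22, 25, -40, 14, -23, -29]
Repeatedly take the largest remaining element:
  Remaining [6, -22, 25, -40, 14, -23, -29] -> largest is 25
  Remaining [6, -22, -40, 14, -23, -29] -> largest is 14
  Remaining [6, -22, -40, -23, -29] -> largest is 6
  Remaining [-22, -40, -23, -29] -> largest is -22
  Remaining [-40, -23, -29] -> largest is -23
  Remaining [-40, -29] -> largest is -29
  Remaining [-40] -> largest is -40
Collecting the picks in order gives the descending list.
Final answer: [25, 14, 6, -22, -23, -29, -40]


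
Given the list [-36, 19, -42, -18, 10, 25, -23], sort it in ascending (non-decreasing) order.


Original list: [-36, 19, -42, -18, 10, 25, -23]
Repeatedly take the smallest remaining element:
  Remaining [-36, 19, -42, -18, 10, 25, -23] -> smallest is -42
  Remaining [-36, 19, -18, 10, 25, -23] -> smallest is -36
  Remaining [19, -18, 10, 25, -23] -> smallest is -23
  Remaining [19, -18, 10, 25] -> smallest is -18
  Remaining [19, 10, 25] -> smallest is 10
  Remaining [19, 25] -> smallest is 19
  Remaining [25] -> smallest is 25
Collecting the picks in order gives the sorted list.
Final answer: [-42, -36, -23, -18, 10, 19, 25]


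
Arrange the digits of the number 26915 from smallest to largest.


The number 26915 has digits: 2, 6, 9, 1, 5
Sorted: 1, 2, 5, 6, 9
Joining the sorted digits gives the result.
Final answer: 12569


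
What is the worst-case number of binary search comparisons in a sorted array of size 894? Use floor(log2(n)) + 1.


Binary search halves the search space each step.
Maximum comparisons = floor(log2(894)) + 1
log2(894) = 9.8041
floor(log2(894)) = 9, so 9 + 1 = 10
Final answer: 10


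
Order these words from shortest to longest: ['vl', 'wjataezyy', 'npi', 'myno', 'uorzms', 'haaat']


Compute lengths:
  'vl' has length 2
  'wjataezyy' has length 9
  'npi' has length 3
  'myno' has length 4
  'uorzms' has length 6
  'haaat' has length 5
Lengths in increasing order: 2 < 3 < 4 < 5 < 6 < 9
Listing the words in that order gives the answer.
Final answer: ['vl', 'npi', 'myno', 'haaat', 'uorzms', 'wjataezyy']


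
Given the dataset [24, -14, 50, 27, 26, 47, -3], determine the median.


First, sort the list: [-14, -3, 24, 26, 27, 47, 50]
The list has 7 elements (odd count).
The middle index is 3 (0-based), and the element there is 26.
Final answer: 26


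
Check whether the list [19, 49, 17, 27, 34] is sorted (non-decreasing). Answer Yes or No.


Check consecutive pairs:
  19 <= 49? True
  49 <= 17? False
  17 <= 27? True
  27 <= 34? True
1 consecutive pair(s) are out of order, so the list is not sorted.
Final answer: No


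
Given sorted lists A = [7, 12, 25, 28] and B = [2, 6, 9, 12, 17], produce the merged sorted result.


List A: [7, 12, 25, 28]
List B: [2, 6, 9, 12, 17]
Repeatedly compare the front elements and take the smaller:
  7 vs 2 -> take 2
  7 vs 6 -> take 6
  7 vs 9 -> take 7
  12 vs 9 -> take 9
  12 vs 12 -> take 12
  25 vs 12 -> take 12
  25 vs 17 -> take 17
  B is exhausted; append the rest of A: [25, 28]
Final answer: [2, 6, 7, 9, 12, 12, 17, 25, 28]


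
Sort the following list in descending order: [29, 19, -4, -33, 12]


Original list: [29, 19, -4, -33, 12]
Repeatedly take the largest remaining element:
  Remaining [29, 19, -4, -33, 12] -> largest is 29
  Remaining [19, -4, -33, 12] -> largest is 19
  Remaining [-4, -33, 12] -> largest is 12
  Remaining [-4, -33] -> largest is -4
  Remaining [-33] -> largest is -33
Collecting the picks in order gives the descending list.
Final answer: [29, 19, 12, -4, -33]


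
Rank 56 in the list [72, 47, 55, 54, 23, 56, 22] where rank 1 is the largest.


Sort descending: [72, 56, 55, 54, 47, 23, 22]
Find 56 in the sorted list.
56 is at position 2.
Final answer: 2


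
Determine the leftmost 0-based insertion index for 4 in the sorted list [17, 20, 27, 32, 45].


List is sorted: [17, 20, 27, 32, 45]
We need the leftmost position where 4 can be inserted, i.e. the first index whose element is >= 4 (or the end of the list if none is).
Binary search with low=0, high=5 (0-based indices):
  low=0, high=5, mid=2: a[2]=27 >= 4, so high = 2
  low=0, high=2, mid=1: a[1]=20 >= 4, so high = 1
  low=0, high=1, mid=0: a[0]=17 >= 4, so high = 0
Now low = high = 0, so the insertion index is 0.
Final answer: 0


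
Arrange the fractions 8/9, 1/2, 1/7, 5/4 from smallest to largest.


Convert to decimal for comparison:
  8/9 = 0.8889
  1/2 = 0.5
  1/7 = 0.1429
  5/4 = 1.25
Decimals in increasing order: 0.1429 < 0.5 < 0.8889 < 1.25
Writing each back as its fraction gives the sorted order.
Final answer: 1/7, 1/2, 8/9, 5/4


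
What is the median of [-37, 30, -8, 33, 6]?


First, sort the list: [-37, -8, 6, 30, 33]
The list has 5 elements (odd count).
The middle index is 2 (0-based), and the element there is 6.
Final answer: 6


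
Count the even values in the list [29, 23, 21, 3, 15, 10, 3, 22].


Check each element:
  29 is odd
  23 is odd
  21 is odd
  3 is odd
  15 is odd
  10 is even
  3 is odd
  22 is even
Evens: [10, 22]
Count of evens = 2
Final answer: 2


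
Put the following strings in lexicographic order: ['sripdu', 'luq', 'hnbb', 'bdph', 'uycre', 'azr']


Compare strings character by character (the first differing letter decides):
  'azr' < 'bdph' since 'a' < 'b' at position 1
  'bdph' < 'hnbb' since 'b' < 'h' at position 1
  'hnbb' < 'luq' since 'h' < 'l' at position 1
  'luq' < 'sripdu' since 'l' < 's' at position 1
  'sripdu' < 'uycre' since 's' < 'u' at position 1
Chaining these comparisons gives the alphabetical order.
Final answer: ['azr', 'bdph', 'hnbb', 'luq', 'sripdu', 'uycre']


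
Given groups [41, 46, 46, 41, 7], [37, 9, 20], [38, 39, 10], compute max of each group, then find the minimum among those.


Find max of each group:
  Group 1: [41, 46, 46, 41, 7] -> max = 46
  Group 2: [37, 9, 20] -> max = 37
  Group 3: [38, 39, 10] -> max = 39
Maxes: [46, 37, 39]
Minimum of maxes = 37
Final answer: 37


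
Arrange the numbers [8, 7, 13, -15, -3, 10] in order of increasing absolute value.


Compute absolute values:
  |8| = 8
  |7| = 7
  |13| = 13
  |-15| = 15
  |-3| = 3
  |10| = 10
Absolute values in increasing order: 3 < 7 < 8 < 10 < 13 < 15
Listing the original numbers in that order gives the answer.
Final answer: [-3, 7, 8, 10, 13, -15]


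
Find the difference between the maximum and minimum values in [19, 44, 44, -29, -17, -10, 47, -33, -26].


Maximum value: 47
Minimum value: -33
Range = 47 - (-33) = 80
Final answer: 80


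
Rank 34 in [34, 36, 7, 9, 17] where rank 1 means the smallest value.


Sort ascending: [7, 9, 17, 34, 36]
Find 34 in the sorted list.
34 is at position 4 (1-indexed).
Final answer: 4


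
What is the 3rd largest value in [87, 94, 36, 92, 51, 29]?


Sort descending: [94, 92, 87, 51, 36, 29]
The 3rd element (1-indexed) is at index 2.
Value = 87
Final answer: 87


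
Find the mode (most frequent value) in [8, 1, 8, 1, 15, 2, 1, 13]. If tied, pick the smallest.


Count the frequency of each value:
  1 appears 3 time(s)
  2 appears 1 time(s)
  8 appears 2 time(s)
  13 appears 1 time(s)
  15 appears 1 time(s)
Maximum frequency is 3.
Only 1 reaches that frequency, so it is the mode.
Final answer: 1


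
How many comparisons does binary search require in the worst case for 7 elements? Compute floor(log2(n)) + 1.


Binary search halves the search space each step.
Maximum comparisons = floor(log2(7)) + 1
log2(7) = 2.8074
floor(log2(7)) = 2, so 2 + 1 = 3
Final answer: 3


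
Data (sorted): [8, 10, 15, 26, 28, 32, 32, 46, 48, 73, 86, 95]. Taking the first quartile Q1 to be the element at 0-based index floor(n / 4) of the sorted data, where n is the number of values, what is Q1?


The list has n = 12 elements.
Q1 index = floor(12 / 4) = floor(3) = 3
Counting from index 0 in the sorted data, the element at index 3 is 26.
Final answer: 26


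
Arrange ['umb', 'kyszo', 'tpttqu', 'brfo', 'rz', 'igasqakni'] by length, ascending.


Compute lengths:
  'umb' has length 3
  'kyszo' has length 5
  'tpttqu' has length 6
  'brfo' has length 4
  'rz' has length 2
  'igasqakni' has length 9
Lengths in increasing order: 2 < 3 < 4 < 5 < 6 < 9
Listing the words in that order gives the answer.
Final answer: ['rz', 'umb', 'brfo', 'kyszo', 'tpttqu', 'igasqakni']
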